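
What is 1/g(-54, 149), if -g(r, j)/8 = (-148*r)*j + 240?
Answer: -1/9528384 ≈ -1.0495e-7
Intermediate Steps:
g(r, j) = -1920 + 1184*j*r (g(r, j) = -8*((-148*r)*j + 240) = -8*(-148*j*r + 240) = -8*(240 - 148*j*r) = -1920 + 1184*j*r)
1/g(-54, 149) = 1/(-1920 + 1184*149*(-54)) = 1/(-1920 - 9526464) = 1/(-9528384) = -1/9528384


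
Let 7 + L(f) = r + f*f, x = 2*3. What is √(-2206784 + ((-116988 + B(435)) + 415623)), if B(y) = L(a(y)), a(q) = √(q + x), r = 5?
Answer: I*√1907710 ≈ 1381.2*I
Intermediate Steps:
x = 6
a(q) = √(6 + q) (a(q) = √(q + 6) = √(6 + q))
L(f) = -2 + f² (L(f) = -7 + (5 + f*f) = -7 + (5 + f²) = -2 + f²)
B(y) = 4 + y (B(y) = -2 + (√(6 + y))² = -2 + (6 + y) = 4 + y)
√(-2206784 + ((-116988 + B(435)) + 415623)) = √(-2206784 + ((-116988 + (4 + 435)) + 415623)) = √(-2206784 + ((-116988 + 439) + 415623)) = √(-2206784 + (-116549 + 415623)) = √(-2206784 + 299074) = √(-1907710) = I*√1907710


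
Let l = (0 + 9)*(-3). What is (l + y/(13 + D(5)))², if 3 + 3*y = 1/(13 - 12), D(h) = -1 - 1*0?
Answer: 237169/324 ≈ 732.00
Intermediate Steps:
D(h) = -1 (D(h) = -1 + 0 = -1)
y = -⅔ (y = -1 + 1/(3*(13 - 12)) = -1 + (⅓)/1 = -1 + (⅓)*1 = -1 + ⅓ = -⅔ ≈ -0.66667)
l = -27 (l = 9*(-3) = -27)
(l + y/(13 + D(5)))² = (-27 - 2/(3*(13 - 1)))² = (-27 - ⅔/12)² = (-27 - ⅔*1/12)² = (-27 - 1/18)² = (-487/18)² = 237169/324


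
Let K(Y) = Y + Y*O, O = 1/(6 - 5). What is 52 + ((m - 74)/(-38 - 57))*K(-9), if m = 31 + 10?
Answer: 4346/95 ≈ 45.747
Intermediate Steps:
O = 1 (O = 1/1 = 1)
K(Y) = 2*Y (K(Y) = Y + Y*1 = Y + Y = 2*Y)
m = 41
52 + ((m - 74)/(-38 - 57))*K(-9) = 52 + ((41 - 74)/(-38 - 57))*(2*(-9)) = 52 - 33/(-95)*(-18) = 52 - 33*(-1/95)*(-18) = 52 + (33/95)*(-18) = 52 - 594/95 = 4346/95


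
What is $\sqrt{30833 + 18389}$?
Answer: $\sqrt{49222} \approx 221.86$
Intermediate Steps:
$\sqrt{30833 + 18389} = \sqrt{49222}$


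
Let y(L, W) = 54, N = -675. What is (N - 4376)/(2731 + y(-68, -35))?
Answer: -5051/2785 ≈ -1.8136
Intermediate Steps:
(N - 4376)/(2731 + y(-68, -35)) = (-675 - 4376)/(2731 + 54) = -5051/2785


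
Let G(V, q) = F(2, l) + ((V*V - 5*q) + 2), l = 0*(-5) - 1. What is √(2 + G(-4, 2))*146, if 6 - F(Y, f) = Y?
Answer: 146*√14 ≈ 546.28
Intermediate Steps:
l = -1 (l = 0 - 1 = -1)
F(Y, f) = 6 - Y
G(V, q) = 6 + V² - 5*q (G(V, q) = (6 - 1*2) + ((V*V - 5*q) + 2) = (6 - 2) + ((V² - 5*q) + 2) = 4 + (2 + V² - 5*q) = 6 + V² - 5*q)
√(2 + G(-4, 2))*146 = √(2 + (6 + (-4)² - 5*2))*146 = √(2 + (6 + 16 - 10))*146 = √(2 + 12)*146 = √14*146 = 146*√14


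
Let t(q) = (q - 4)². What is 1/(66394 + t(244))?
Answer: 1/123994 ≈ 8.0649e-6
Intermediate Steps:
t(q) = (-4 + q)²
1/(66394 + t(244)) = 1/(66394 + (-4 + 244)²) = 1/(66394 + 240²) = 1/(66394 + 57600) = 1/123994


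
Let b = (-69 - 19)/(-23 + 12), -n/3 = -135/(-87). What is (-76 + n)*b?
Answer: -18712/29 ≈ -645.24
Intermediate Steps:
n = -135/29 (n = -(-405)/(-87) = -(-405)*(-1)/87 = -3*45/29 = -135/29 ≈ -4.6552)
b = 8 (b = -88/(-11) = -88*(-1/11) = 8)
(-76 + n)*b = (-76 - 135/29)*8 = -2339/29*8 = -18712/29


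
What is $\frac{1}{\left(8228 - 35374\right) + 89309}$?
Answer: $\frac{1}{62163} \approx 1.6087 \cdot 10^{-5}$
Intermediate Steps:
$\frac{1}{\left(8228 - 35374\right) + 89309} = \frac{1}{-27146 + 89309} = \frac{1}{62163}$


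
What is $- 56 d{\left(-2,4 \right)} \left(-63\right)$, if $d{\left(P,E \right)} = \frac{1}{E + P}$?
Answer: $1764$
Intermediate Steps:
$- 56 d{\left(-2,4 \right)} \left(-63\right) = - \frac{56}{4 - 2} \left(-63\right) = - \frac{56}{2} \left(-63\right) = \left(-56\right) \frac{1}{2} \left(-63\right) = \left(-28\right) \left(-63\right) = 1764$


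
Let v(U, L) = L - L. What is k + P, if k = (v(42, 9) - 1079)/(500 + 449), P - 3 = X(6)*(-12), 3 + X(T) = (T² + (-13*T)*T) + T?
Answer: 375940/73 ≈ 5149.9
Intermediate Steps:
v(U, L) = 0
X(T) = -3 + T - 12*T² (X(T) = -3 + ((T² + (-13*T)*T) + T) = -3 + ((T² - 13*T²) + T) = -3 + (-12*T² + T) = -3 + (T - 12*T²) = -3 + T - 12*T²)
P = 5151 (P = 3 + (-3 + 6 - 12*6²)*(-12) = 3 + (-3 + 6 - 12*36)*(-12) = 3 + (-3 + 6 - 432)*(-12) = 3 - 429*(-12) = 3 + 5148 = 5151)
k = -83/73 (k = (0 - 1079)/(500 + 449) = -1079/949 = -1079*1/949 = -83/73 ≈ -1.1370)
k + P = -83/73 + 5151 = 375940/73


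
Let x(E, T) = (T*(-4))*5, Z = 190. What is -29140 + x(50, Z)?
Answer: -32940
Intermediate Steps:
x(E, T) = -20*T (x(E, T) = -4*T*5 = -20*T)
-29140 + x(50, Z) = -29140 - 20*190 = -29140 - 3800 = -32940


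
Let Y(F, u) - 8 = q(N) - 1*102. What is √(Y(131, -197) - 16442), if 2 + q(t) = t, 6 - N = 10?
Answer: 3*I*√1838 ≈ 128.62*I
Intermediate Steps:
N = -4 (N = 6 - 1*10 = 6 - 10 = -4)
q(t) = -2 + t
Y(F, u) = -100 (Y(F, u) = 8 + ((-2 - 4) - 1*102) = 8 + (-6 - 102) = 8 - 108 = -100)
√(Y(131, -197) - 16442) = √(-100 - 16442) = √(-16542) = 3*I*√1838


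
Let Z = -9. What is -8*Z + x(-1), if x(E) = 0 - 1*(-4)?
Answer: 76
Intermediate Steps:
x(E) = 4 (x(E) = 0 + 4 = 4)
-8*Z + x(-1) = -8*(-9) + 4 = 72 + 4 = 76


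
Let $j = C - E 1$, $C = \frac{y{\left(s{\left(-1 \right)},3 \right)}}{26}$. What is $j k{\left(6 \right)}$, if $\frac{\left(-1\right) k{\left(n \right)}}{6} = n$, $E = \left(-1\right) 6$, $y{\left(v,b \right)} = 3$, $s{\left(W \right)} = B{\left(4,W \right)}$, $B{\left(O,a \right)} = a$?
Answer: $- \frac{324}{13} \approx -24.923$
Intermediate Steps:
$s{\left(W \right)} = W$
$E = -6$
$k{\left(n \right)} = - 6 n$
$C = \frac{3}{26} \approx 0.11538$
$j = \frac{9}{13}$ ($j = \frac{3 \left(-1\right) \left(-6\right) 1}{26} = \frac{3 \cdot 6 \cdot 1}{26} = \frac{3}{26} \cdot 6 = \frac{9}{13} \approx 0.69231$)
$j k{\left(6 \right)} = \frac{9 \left(\left(-6\right) 6\right)}{13} = \frac{9}{13} \left(-36\right) = - \frac{324}{13}$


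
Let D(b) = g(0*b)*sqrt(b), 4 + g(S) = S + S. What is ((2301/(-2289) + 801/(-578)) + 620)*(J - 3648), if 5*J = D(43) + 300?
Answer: -488639298654/220507 - 544748382*sqrt(43)/1102535 ≈ -2.2192e+6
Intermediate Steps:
g(S) = -4 + 2*S (g(S) = -4 + (S + S) = -4 + 2*S)
D(b) = -4*sqrt(b) (D(b) = (-4 + 2*(0*b))*sqrt(b) = (-4 + 2*0)*sqrt(b) = (-4 + 0)*sqrt(b) = -4*sqrt(b))
J = 60 - 4*sqrt(43)/5 (J = (-4*sqrt(43) + 300)/5 = (300 - 4*sqrt(43))/5 = 60 - 4*sqrt(43)/5 ≈ 54.754)
((2301/(-2289) + 801/(-578)) + 620)*(J - 3648) = ((2301/(-2289) + 801/(-578)) + 620)*((60 - 4*sqrt(43)/5) - 3648) = ((2301*(-1/2289) + 801*(-1/578)) + 620)*(-3588 - 4*sqrt(43)/5) = ((-767/763 - 801/578) + 620)*(-3588 - 4*sqrt(43)/5) = (-1054489/441014 + 620)*(-3588 - 4*sqrt(43)/5) = 272374191*(-3588 - 4*sqrt(43)/5)/441014 = -488639298654/220507 - 544748382*sqrt(43)/1102535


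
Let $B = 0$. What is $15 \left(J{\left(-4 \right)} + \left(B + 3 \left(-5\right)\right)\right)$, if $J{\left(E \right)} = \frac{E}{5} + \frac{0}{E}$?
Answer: $-237$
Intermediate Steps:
$J{\left(E \right)} = \frac{E}{5}$ ($J{\left(E \right)} = E \frac{1}{5} + 0 = \frac{E}{5} + 0 = \frac{E}{5}$)
$15 \left(J{\left(-4 \right)} + \left(B + 3 \left(-5\right)\right)\right) = 15 \left(\frac{1}{5} \left(-4\right) + \left(0 + 3 \left(-5\right)\right)\right) = 15 \left(- \frac{4}{5} + \left(0 - 15\right)\right) = 15 \left(- \frac{4}{5} - 15\right) = 15 \left(- \frac{79}{5}\right) = -237$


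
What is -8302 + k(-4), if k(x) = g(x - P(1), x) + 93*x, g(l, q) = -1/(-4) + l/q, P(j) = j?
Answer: -17345/2 ≈ -8672.5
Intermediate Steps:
g(l, q) = ¼ + l/q (g(l, q) = -1*(-¼) + l/q = ¼ + l/q)
k(x) = 93*x + (-1 + 5*x/4)/x (k(x) = ((x - 1*1) + x/4)/x + 93*x = ((x - 1) + x/4)/x + 93*x = ((-1 + x) + x/4)/x + 93*x = (-1 + 5*x/4)/x + 93*x = 93*x + (-1 + 5*x/4)/x)
-8302 + k(-4) = -8302 + (5/4 - 1/(-4) + 93*(-4)) = -8302 + (5/4 - 1*(-¼) - 372) = -8302 + (5/4 + ¼ - 372) = -8302 - 741/2 = -17345/2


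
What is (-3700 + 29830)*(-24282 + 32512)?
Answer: 215049900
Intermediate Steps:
(-3700 + 29830)*(-24282 + 32512) = 26130*8230 = 215049900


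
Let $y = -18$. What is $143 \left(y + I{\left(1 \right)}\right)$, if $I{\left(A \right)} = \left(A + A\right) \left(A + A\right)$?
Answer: $-2002$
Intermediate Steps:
$I{\left(A \right)} = 4 A^{2}$ ($I{\left(A \right)} = 2 A 2 A = 4 A^{2}$)
$143 \left(y + I{\left(1 \right)}\right) = 143 \left(-18 + 4 \cdot 1^{2}\right) = 143 \left(-18 + 4 \cdot 1\right) = 143 \left(-18 + 4\right) = 143 \left(-14\right) = -2002$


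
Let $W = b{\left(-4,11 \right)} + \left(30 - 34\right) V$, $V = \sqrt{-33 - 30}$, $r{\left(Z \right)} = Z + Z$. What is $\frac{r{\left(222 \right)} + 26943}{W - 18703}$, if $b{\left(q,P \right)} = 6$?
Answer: $- \frac{73150677}{49939831} + \frac{328644 i \sqrt{7}}{349578817} \approx -1.4648 + 0.0024873 i$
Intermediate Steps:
$r{\left(Z \right)} = 2 Z$
$V = 3 i \sqrt{7}$ ($V = \sqrt{-63} = 3 i \sqrt{7} \approx 7.9373 i$)
$W = 6 - 12 i \sqrt{7}$ ($W = 6 + \left(30 - 34\right) 3 i \sqrt{7} = 6 - 4 \cdot 3 i \sqrt{7} = 6 - 12 i \sqrt{7} \approx 6.0 - 31.749 i$)
$\frac{r{\left(222 \right)} + 26943}{W - 18703} = \frac{2 \cdot 222 + 26943}{\left(6 - 12 i \sqrt{7}\right) - 18703} = \frac{444 + 26943}{-18697 - 12 i \sqrt{7}} = \frac{27387}{-18697 - 12 i \sqrt{7}}$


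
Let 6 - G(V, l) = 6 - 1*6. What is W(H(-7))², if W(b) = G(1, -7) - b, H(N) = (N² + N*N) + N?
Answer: 7225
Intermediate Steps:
G(V, l) = 6 (G(V, l) = 6 - (6 - 1*6) = 6 - (6 - 6) = 6 - 1*0 = 6 + 0 = 6)
H(N) = N + 2*N² (H(N) = (N² + N²) + N = 2*N² + N = N + 2*N²)
W(b) = 6 - b
W(H(-7))² = (6 - (-7)*(1 + 2*(-7)))² = (6 - (-7)*(1 - 14))² = (6 - (-7)*(-13))² = (6 - 1*91)² = (6 - 91)² = (-85)² = 7225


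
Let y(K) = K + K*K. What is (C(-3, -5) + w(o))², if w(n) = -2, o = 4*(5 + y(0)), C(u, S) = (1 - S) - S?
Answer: 81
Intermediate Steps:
y(K) = K + K²
C(u, S) = 1 - 2*S
o = 20 (o = 4*(5 + 0*(1 + 0)) = 4*(5 + 0*1) = 4*(5 + 0) = 4*5 = 20)
(C(-3, -5) + w(o))² = ((1 - 2*(-5)) - 2)² = ((1 + 10) - 2)² = (11 - 2)² = 9² = 81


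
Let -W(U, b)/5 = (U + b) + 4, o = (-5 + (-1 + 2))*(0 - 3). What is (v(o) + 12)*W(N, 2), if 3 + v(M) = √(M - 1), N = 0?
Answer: -270 - 30*√11 ≈ -369.50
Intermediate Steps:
o = 12 (o = (-5 + 1)*(-3) = -4*(-3) = 12)
W(U, b) = -20 - 5*U - 5*b (W(U, b) = -5*((U + b) + 4) = -5*(4 + U + b) = -20 - 5*U - 5*b)
v(M) = -3 + √(-1 + M) (v(M) = -3 + √(M - 1) = -3 + √(-1 + M))
(v(o) + 12)*W(N, 2) = ((-3 + √(-1 + 12)) + 12)*(-20 - 5*0 - 5*2) = ((-3 + √11) + 12)*(-20 + 0 - 10) = (9 + √11)*(-30) = -270 - 30*√11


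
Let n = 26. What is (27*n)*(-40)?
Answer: -28080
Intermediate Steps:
(27*n)*(-40) = (27*26)*(-40) = 702*(-40) = -28080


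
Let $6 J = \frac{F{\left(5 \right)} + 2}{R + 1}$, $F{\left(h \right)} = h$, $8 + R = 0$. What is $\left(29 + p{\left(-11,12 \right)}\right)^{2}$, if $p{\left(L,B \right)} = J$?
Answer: $\frac{29929}{36} \approx 831.36$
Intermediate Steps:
$R = -8$ ($R = -8 + 0 = -8$)
$J = - \frac{1}{6}$ ($J = \frac{\left(5 + 2\right) \frac{1}{-8 + 1}}{6} = \frac{7 \frac{1}{-7}}{6} = \frac{7 \left(- \frac{1}{7}\right)}{6} = \frac{1}{6} \left(-1\right) = - \frac{1}{6} \approx -0.16667$)
$p{\left(L,B \right)} = - \frac{1}{6}$
$\left(29 + p{\left(-11,12 \right)}\right)^{2} = \left(29 - \frac{1}{6}\right)^{2} = \left(\frac{173}{6}\right)^{2} = \frac{29929}{36}$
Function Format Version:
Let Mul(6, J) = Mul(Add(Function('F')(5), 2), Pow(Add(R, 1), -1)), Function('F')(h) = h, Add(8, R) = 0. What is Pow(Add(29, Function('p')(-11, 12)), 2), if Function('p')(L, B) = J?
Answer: Rational(29929, 36) ≈ 831.36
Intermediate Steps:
R = -8 (R = Add(-8, 0) = -8)
J = Rational(-1, 6) (J = Mul(Rational(1, 6), Mul(Add(5, 2), Pow(Add(-8, 1), -1))) = Mul(Rational(1, 6), Mul(7, Pow(-7, -1))) = Mul(Rational(1, 6), Mul(7, Rational(-1, 7))) = Mul(Rational(1, 6), -1) = Rational(-1, 6) ≈ -0.16667)
Function('p')(L, B) = Rational(-1, 6)
Pow(Add(29, Function('p')(-11, 12)), 2) = Pow(Add(29, Rational(-1, 6)), 2) = Pow(Rational(173, 6), 2) = Rational(29929, 36)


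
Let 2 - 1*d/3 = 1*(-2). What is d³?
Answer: 1728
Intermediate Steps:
d = 12 (d = 6 - 3*(-2) = 6 + 6 = 12)
d³ = 12³ = 1728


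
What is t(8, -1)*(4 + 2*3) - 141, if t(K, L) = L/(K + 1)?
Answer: -1279/9 ≈ -142.11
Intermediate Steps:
t(K, L) = L/(1 + K)
t(8, -1)*(4 + 2*3) - 141 = (-1/(1 + 8))*(4 + 2*3) - 141 = (-1/9)*(4 + 6) - 141 = -1*⅑*10 - 141 = -⅑*10 - 141 = -10/9 - 141 = -1279/9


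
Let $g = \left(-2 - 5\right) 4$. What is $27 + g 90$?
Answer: $-2493$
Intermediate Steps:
$g = -28$ ($g = \left(-7\right) 4 = -28$)
$27 + g 90 = 27 - 2520 = -2493$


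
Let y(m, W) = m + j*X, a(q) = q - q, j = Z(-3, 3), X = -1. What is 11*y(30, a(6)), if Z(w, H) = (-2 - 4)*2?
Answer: 462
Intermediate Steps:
Z(w, H) = -12 (Z(w, H) = -6*2 = -12)
j = -12
a(q) = 0
y(m, W) = 12 + m (y(m, W) = m - 12*(-1) = m + 12 = 12 + m)
11*y(30, a(6)) = 11*(12 + 30) = 11*42 = 462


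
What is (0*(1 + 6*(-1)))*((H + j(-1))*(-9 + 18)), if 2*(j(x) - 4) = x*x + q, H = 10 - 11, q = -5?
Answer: 0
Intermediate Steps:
H = -1
j(x) = 3/2 + x**2/2 (j(x) = 4 + (x*x - 5)/2 = 4 + (x**2 - 5)/2 = 4 + (-5 + x**2)/2 = 4 + (-5/2 + x**2/2) = 3/2 + x**2/2)
(0*(1 + 6*(-1)))*((H + j(-1))*(-9 + 18)) = (0*(1 + 6*(-1)))*((-1 + (3/2 + (1/2)*(-1)**2))*(-9 + 18)) = (0*(1 - 6))*((-1 + (3/2 + (1/2)*1))*9) = (0*(-5))*((-1 + (3/2 + 1/2))*9) = 0*((-1 + 2)*9) = 0*(1*9) = 0*9 = 0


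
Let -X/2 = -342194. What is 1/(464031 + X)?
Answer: 1/1148419 ≈ 8.7076e-7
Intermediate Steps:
X = 684388 (X = -2*(-342194) = 684388)
1/(464031 + X) = 1/(464031 + 684388) = 1/1148419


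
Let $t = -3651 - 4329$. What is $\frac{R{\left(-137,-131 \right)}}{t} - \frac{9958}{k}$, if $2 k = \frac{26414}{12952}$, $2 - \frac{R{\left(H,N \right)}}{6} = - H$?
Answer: $- \frac{34307263667}{3513062} \approx -9765.6$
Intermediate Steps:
$R{\left(H,N \right)} = 12 + 6 H$ ($R{\left(H,N \right)} = 12 - 6 \left(- H\right) = 12 + 6 H$)
$t = -7980$ ($t = -3651 - 4329 = -7980$)
$k = \frac{13207}{12952}$ ($k = \frac{26414 \cdot \frac{1}{12952}}{2} = \frac{1}{2} \cdot \frac{13207}{6476} = \frac{13207}{12952} \approx 1.0197$)
$\frac{R{\left(-137,-131 \right)}}{t} - \frac{9958}{k} = \frac{12 + 6 \left(-137\right)}{-7980} - \frac{9958}{\frac{13207}{12952}} = \left(12 - 822\right) \left(- \frac{1}{7980}\right) - \frac{128976016}{13207} = \left(-810\right) \left(- \frac{1}{7980}\right) - \frac{128976016}{13207} = \frac{27}{266} - \frac{128976016}{13207} = - \frac{34307263667}{3513062}$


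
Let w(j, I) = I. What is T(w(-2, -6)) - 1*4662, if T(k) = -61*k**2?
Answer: -6858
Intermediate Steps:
T(w(-2, -6)) - 1*4662 = -61*(-6)**2 - 1*4662 = -61*36 - 4662 = -2196 - 4662 = -6858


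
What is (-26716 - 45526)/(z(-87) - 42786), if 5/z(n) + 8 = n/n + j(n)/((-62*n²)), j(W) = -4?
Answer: 118655389982/70275937401 ≈ 1.6884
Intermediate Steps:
z(n) = 5/(-7 + 2/(31*n²)) (z(n) = 5/(-8 + (n/n - 4*(-1/(62*n²)))) = 5/(-8 + (1 - (-2)/(31*n²))) = 5/(-8 + (1 + 2/(31*n²))) = 5/(-7 + 2/(31*n²)))
(-26716 - 45526)/(z(-87) - 42786) = (-26716 - 45526)/(-155*(-87)²/(-2 + 217*(-87)²) - 42786) = -72242/(-155*7569/(-2 + 217*7569) - 42786) = -72242/(-155*7569/(-2 + 1642473) - 42786) = -72242/(-155*7569/1642471 - 42786) = -72242/(-155*7569*1/1642471 - 42786) = -72242/(-1173195/1642471 - 42786) = -72242/(-70275937401/1642471) = -72242*(-1642471/70275937401) = 118655389982/70275937401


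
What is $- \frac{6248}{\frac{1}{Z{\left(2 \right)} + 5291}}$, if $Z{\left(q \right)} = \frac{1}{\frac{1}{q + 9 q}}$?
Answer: $-33183128$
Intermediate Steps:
$Z{\left(q \right)} = 10 q$ ($Z{\left(q \right)} = \frac{1}{\frac{1}{10 q}} = \frac{1}{\frac{1}{10} \frac{1}{q}} = 10 q$)
$- \frac{6248}{\frac{1}{Z{\left(2 \right)} + 5291}} = - \frac{6248}{\frac{1}{10 \cdot 2 + 5291}} = - \frac{6248}{\frac{1}{20 + 5291}} = - \frac{6248}{\frac{1}{5311}} = - 6248 \frac{1}{\frac{1}{5311}} = \left(-6248\right) 5311 = -33183128$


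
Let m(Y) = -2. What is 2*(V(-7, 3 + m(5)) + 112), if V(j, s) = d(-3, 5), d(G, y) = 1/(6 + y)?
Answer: 2466/11 ≈ 224.18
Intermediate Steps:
V(j, s) = 1/11 (V(j, s) = 1/(6 + 5) = 1/11)
2*(V(-7, 3 + m(5)) + 112) = 2*(1/11 + 112) = 2*(1233/11) = 2466/11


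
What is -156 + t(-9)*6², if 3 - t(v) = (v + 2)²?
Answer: -1812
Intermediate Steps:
t(v) = 3 - (2 + v)² (t(v) = 3 - (v + 2)² = 3 - (2 + v)²)
-156 + t(-9)*6² = -156 + (3 - (2 - 9)²)*6² = -156 + (3 - 1*(-7)²)*36 = -156 + (3 - 1*49)*36 = -156 + (3 - 49)*36 = -156 - 46*36 = -156 - 1656 = -1812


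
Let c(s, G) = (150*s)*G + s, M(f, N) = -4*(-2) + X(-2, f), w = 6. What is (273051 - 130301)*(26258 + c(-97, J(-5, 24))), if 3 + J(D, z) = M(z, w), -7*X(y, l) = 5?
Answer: -36168995750/7 ≈ -5.1670e+9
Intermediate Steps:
X(y, l) = -5/7 (X(y, l) = -⅐*5 = -5/7)
M(f, N) = 51/7 (M(f, N) = -4*(-2) - 5/7 = 8 - 5/7 = 51/7)
J(D, z) = 30/7 (J(D, z) = -3 + 51/7 = 30/7)
c(s, G) = s + 150*G*s (c(s, G) = 150*G*s + s = s + 150*G*s)
(273051 - 130301)*(26258 + c(-97, J(-5, 24))) = (273051 - 130301)*(26258 - 97*(1 + 150*(30/7))) = 142750*(26258 - 97*(1 + 4500/7)) = 142750*(26258 - 97*4507/7) = 142750*(26258 - 437179/7) = 142750*(-253373/7) = -36168995750/7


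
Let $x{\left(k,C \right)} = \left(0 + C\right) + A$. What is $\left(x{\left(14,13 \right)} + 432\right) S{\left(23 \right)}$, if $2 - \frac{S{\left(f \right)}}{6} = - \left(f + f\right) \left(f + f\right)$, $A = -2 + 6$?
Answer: $5705892$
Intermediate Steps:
$A = 4$
$S{\left(f \right)} = 12 + 24 f^{2}$ ($S{\left(f \right)} = 12 - 6 \left(- \left(f + f\right) \left(f + f\right)\right) = 12 - 6 \left(- 2 f 2 f\right) = 12 - 6 \left(- 4 f^{2}\right) = 12 + 24 f^{2}$)
$x{\left(k,C \right)} = 4 + C$ ($x{\left(k,C \right)} = \left(0 + C\right) + 4 = C + 4 = 4 + C$)
$\left(x{\left(14,13 \right)} + 432\right) S{\left(23 \right)} = \left(\left(4 + 13\right) + 432\right) \left(12 + 24 \cdot 23^{2}\right) = \left(17 + 432\right) \left(12 + 24 \cdot 529\right) = 449 \left(12 + 12696\right) = 449 \cdot 12708 = 5705892$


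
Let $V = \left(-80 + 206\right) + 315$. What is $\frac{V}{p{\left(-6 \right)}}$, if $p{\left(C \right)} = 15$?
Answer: $\frac{147}{5} \approx 29.4$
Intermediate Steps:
$V = 441$ ($V = 126 + 315 = 441$)
$\frac{V}{p{\left(-6 \right)}} = \frac{441}{15} = 441 \cdot \frac{1}{15} = \frac{147}{5}$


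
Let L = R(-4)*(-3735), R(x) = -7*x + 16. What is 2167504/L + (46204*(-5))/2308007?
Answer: -1260145057832/94824467595 ≈ -13.289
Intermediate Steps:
R(x) = 16 - 7*x
L = -164340 (L = (16 - 7*(-4))*(-3735) = (16 + 28)*(-3735) = 44*(-3735) = -164340)
2167504/L + (46204*(-5))/2308007 = 2167504/(-164340) + (46204*(-5))/2308007 = 2167504*(-1/164340) - 231020*1/2308007 = -541876/41085 - 231020/2308007 = -1260145057832/94824467595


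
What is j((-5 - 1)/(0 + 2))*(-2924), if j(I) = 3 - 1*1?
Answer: -5848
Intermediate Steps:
j(I) = 2 (j(I) = 3 - 1 = 2)
j((-5 - 1)/(0 + 2))*(-2924) = 2*(-2924) = -5848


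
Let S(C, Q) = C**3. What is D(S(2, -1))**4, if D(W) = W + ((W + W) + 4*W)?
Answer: 9834496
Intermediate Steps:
D(W) = 7*W (D(W) = W + (2*W + 4*W) = W + 6*W = 7*W)
D(S(2, -1))**4 = (7*2**3)**4 = (7*8)**4 = 56**4 = 9834496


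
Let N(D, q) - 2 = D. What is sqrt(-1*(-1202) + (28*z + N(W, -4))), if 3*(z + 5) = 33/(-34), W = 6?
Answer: 6*sqrt(8517)/17 ≈ 32.572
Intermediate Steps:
N(D, q) = 2 + D
z = -181/34 (z = -5 + (33/(-34))/3 = -5 + (33*(-1/34))/3 = -5 + (1/3)*(-33/34) = -5 - 11/34 = -181/34 ≈ -5.3235)
sqrt(-1*(-1202) + (28*z + N(W, -4))) = sqrt(-1*(-1202) + (28*(-181/34) + (2 + 6))) = sqrt(1202 + (-2534/17 + 8)) = sqrt(1202 - 2398/17) = sqrt(18036/17) = 6*sqrt(8517)/17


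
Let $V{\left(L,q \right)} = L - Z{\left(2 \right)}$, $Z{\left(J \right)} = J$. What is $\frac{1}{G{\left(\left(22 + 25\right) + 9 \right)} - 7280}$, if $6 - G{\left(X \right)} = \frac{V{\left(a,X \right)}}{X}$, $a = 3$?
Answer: $- \frac{56}{407345} \approx -0.00013748$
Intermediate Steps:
$V{\left(L,q \right)} = -2 + L$ ($V{\left(L,q \right)} = L - 2 = -2 + L$)
$G{\left(X \right)} = 6 - \frac{1}{X}$ ($G{\left(X \right)} = 6 - \frac{-2 + 3}{X} = 6 - 1 \frac{1}{X} = 6 - \frac{1}{X}$)
$\frac{1}{G{\left(\left(22 + 25\right) + 9 \right)} - 7280} = \frac{1}{\left(6 - \frac{1}{\left(22 + 25\right) + 9}\right) - 7280} = \frac{1}{\left(6 - \frac{1}{47 + 9}\right) - 7280} = \frac{1}{\left(6 - \frac{1}{56}\right) - 7280} = \frac{1}{\frac{335}{56} - 7280} = \frac{1}{- \frac{407345}{56}} = - \frac{56}{407345}$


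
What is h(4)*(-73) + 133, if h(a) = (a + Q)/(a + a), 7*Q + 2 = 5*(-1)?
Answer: 845/8 ≈ 105.63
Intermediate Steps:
Q = -1 (Q = -2/7 + (5*(-1))/7 = -2/7 + (1/7)*(-5) = -2/7 - 5/7 = -1)
h(a) = (-1 + a)/(2*a) (h(a) = (a - 1)/(a + a) = (-1 + a)/((2*a)) = (-1 + a)*(1/(2*a)) = (-1 + a)/(2*a))
h(4)*(-73) + 133 = ((1/2)*(-1 + 4)/4)*(-73) + 133 = ((1/2)*(1/4)*3)*(-73) + 133 = (3/8)*(-73) + 133 = -219/8 + 133 = 845/8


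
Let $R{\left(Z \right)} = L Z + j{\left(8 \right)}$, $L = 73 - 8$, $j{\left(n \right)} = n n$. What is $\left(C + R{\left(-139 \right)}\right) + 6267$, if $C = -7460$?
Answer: $-10164$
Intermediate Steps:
$j{\left(n \right)} = n^{2}$
$L = 65$
$R{\left(Z \right)} = 64 + 65 Z$ ($R{\left(Z \right)} = 65 Z + 8^{2} = 65 Z + 64 = 64 + 65 Z$)
$\left(C + R{\left(-139 \right)}\right) + 6267 = \left(-7460 + \left(64 + 65 \left(-139\right)\right)\right) + 6267 = \left(-7460 + \left(64 - 9035\right)\right) + 6267 = \left(-7460 - 8971\right) + 6267 = -16431 + 6267 = -10164$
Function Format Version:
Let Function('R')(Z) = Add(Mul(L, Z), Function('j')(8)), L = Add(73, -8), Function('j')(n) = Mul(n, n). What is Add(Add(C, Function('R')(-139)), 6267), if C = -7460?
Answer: -10164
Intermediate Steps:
Function('j')(n) = Pow(n, 2)
L = 65
Function('R')(Z) = Add(64, Mul(65, Z)) (Function('R')(Z) = Add(Mul(65, Z), Pow(8, 2)) = Add(Mul(65, Z), 64) = Add(64, Mul(65, Z)))
Add(Add(C, Function('R')(-139)), 6267) = Add(Add(-7460, Add(64, Mul(65, -139))), 6267) = Add(Add(-7460, Add(64, -9035)), 6267) = Add(Add(-7460, -8971), 6267) = Add(-16431, 6267) = -10164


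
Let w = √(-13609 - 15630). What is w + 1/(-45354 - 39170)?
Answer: -1/84524 + I*√29239 ≈ -1.1831e-5 + 170.99*I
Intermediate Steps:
w = I*√29239 (w = √(-29239) = I*√29239 ≈ 170.99*I)
w + 1/(-45354 - 39170) = I*√29239 + 1/(-45354 - 39170) = I*√29239 + 1/(-84524) = I*√29239 - 1/84524 = -1/84524 + I*√29239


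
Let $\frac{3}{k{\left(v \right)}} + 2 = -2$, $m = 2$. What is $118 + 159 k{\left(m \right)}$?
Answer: $- \frac{5}{4} \approx -1.25$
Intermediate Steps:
$k{\left(v \right)} = - \frac{3}{4}$ ($k{\left(v \right)} = \frac{3}{-2 - 2} = \frac{3}{-4} = 3 \left(- \frac{1}{4}\right) = - \frac{3}{4}$)
$118 + 159 k{\left(m \right)} = 118 + 159 \left(- \frac{3}{4}\right) = 118 - \frac{477}{4} = - \frac{5}{4}$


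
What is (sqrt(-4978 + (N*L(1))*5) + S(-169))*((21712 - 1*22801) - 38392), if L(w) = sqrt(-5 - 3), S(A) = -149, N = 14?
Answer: 5882669 - 39481*sqrt(-4978 + 140*I*sqrt(2)) ≈ 5.8273e+6 - 2.7861e+6*I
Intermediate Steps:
L(w) = 2*I*sqrt(2) (L(w) = sqrt(-8) = 2*I*sqrt(2))
(sqrt(-4978 + (N*L(1))*5) + S(-169))*((21712 - 1*22801) - 38392) = (sqrt(-4978 + (14*(2*I*sqrt(2)))*5) - 149)*((21712 - 1*22801) - 38392) = (sqrt(-4978 + (28*I*sqrt(2))*5) - 149)*((21712 - 22801) - 38392) = (sqrt(-4978 + 140*I*sqrt(2)) - 149)*(-1089 - 38392) = (-149 + sqrt(-4978 + 140*I*sqrt(2)))*(-39481) = 5882669 - 39481*sqrt(-4978 + 140*I*sqrt(2))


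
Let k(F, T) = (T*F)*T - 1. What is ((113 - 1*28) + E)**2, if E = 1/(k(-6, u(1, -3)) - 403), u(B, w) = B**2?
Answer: 1214452801/168100 ≈ 7224.6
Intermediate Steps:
k(F, T) = -1 + F*T**2 (k(F, T) = (F*T)*T - 1 = F*T**2 - 1 = -1 + F*T**2)
E = -1/410 (E = 1/((-1 - 6*(1**2)**2) - 403) = 1/((-1 - 6*1**2) - 403) = 1/((-1 - 6*1) - 403) = 1/((-1 - 6) - 403) = 1/(-7 - 403) = 1/(-410) = -1/410 ≈ -0.0024390)
((113 - 1*28) + E)**2 = ((113 - 1*28) - 1/410)**2 = ((113 - 28) - 1/410)**2 = (85 - 1/410)**2 = (34849/410)**2 = 1214452801/168100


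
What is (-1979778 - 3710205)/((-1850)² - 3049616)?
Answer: -5689983/372884 ≈ -15.259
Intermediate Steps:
(-1979778 - 3710205)/((-1850)² - 3049616) = -5689983/(3422500 - 3049616) = -5689983/372884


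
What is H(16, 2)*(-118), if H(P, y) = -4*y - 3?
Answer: 1298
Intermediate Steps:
H(P, y) = -3 - 4*y
H(16, 2)*(-118) = (-3 - 4*2)*(-118) = (-3 - 8)*(-118) = -11*(-118) = 1298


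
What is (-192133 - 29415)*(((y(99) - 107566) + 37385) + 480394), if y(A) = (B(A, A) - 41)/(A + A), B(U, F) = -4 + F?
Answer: -999701231608/11 ≈ -9.0882e+10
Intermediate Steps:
y(A) = (-45 + A)/(2*A) (y(A) = ((-4 + A) - 41)/(A + A) = (-45 + A)/((2*A)) = (-45 + A)*(1/(2*A)) = (-45 + A)/(2*A))
(-192133 - 29415)*(((y(99) - 107566) + 37385) + 480394) = (-192133 - 29415)*((((½)*(-45 + 99)/99 - 107566) + 37385) + 480394) = -221548*((((½)*(1/99)*54 - 107566) + 37385) + 480394) = -221548*(((3/11 - 107566) + 37385) + 480394) = -221548*((-1183223/11 + 37385) + 480394) = -221548*(-771988/11 + 480394) = -221548*4512346/11 = -999701231608/11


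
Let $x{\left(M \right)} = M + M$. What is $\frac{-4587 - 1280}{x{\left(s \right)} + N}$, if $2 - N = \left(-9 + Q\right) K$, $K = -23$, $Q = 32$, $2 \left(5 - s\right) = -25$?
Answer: $- \frac{5867}{566} \approx -10.366$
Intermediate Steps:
$s = \frac{35}{2}$ ($s = 5 - - \frac{25}{2} = 5 + \frac{25}{2} = \frac{35}{2} \approx 17.5$)
$x{\left(M \right)} = 2 M$
$N = 531$ ($N = 2 - \left(-9 + 32\right) \left(-23\right) = 2 - 23 \left(-23\right) = 2 - -529 = 2 + 529 = 531$)
$\frac{-4587 - 1280}{x{\left(s \right)} + N} = \frac{-4587 - 1280}{2 \cdot \frac{35}{2} + 531} = - \frac{5867}{35 + 531} = - \frac{5867}{566}$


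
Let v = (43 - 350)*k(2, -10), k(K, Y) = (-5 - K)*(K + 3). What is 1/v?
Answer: 1/10745 ≈ 9.3067e-5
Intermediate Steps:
k(K, Y) = (-5 - K)*(3 + K)
v = 10745 (v = (43 - 350)*(-15 - 1*2² - 8*2) = -307*(-15 - 1*4 - 16) = -307*(-15 - 4 - 16) = -307*(-35) = 10745)
1/v = 1/10745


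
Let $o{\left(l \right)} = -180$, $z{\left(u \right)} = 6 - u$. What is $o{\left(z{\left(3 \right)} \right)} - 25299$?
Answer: $-25479$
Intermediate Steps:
$o{\left(z{\left(3 \right)} \right)} - 25299 = -180 - 25299 = -25479$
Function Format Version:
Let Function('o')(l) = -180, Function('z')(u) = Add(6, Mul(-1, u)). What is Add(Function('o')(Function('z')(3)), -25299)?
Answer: -25479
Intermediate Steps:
Add(Function('o')(Function('z')(3)), -25299) = Add(-180, -25299) = -25479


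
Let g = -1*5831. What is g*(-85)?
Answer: 495635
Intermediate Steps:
g = -5831
g*(-85) = -5831*(-85) = 495635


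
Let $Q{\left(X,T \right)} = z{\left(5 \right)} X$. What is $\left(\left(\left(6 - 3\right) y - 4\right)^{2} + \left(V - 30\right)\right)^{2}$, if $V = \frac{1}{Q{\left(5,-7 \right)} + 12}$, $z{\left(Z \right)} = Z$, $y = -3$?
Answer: $\frac{26460736}{1369} \approx 19329.0$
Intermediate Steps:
$Q{\left(X,T \right)} = 5 X$
$V = \frac{1}{37}$ ($V = \frac{1}{5 \cdot 5 + 12} = \frac{1}{25 + 12} = \frac{1}{37} \approx 0.027027$)
$\left(\left(\left(6 - 3\right) y - 4\right)^{2} + \left(V - 30\right)\right)^{2} = \left(\left(\left(6 - 3\right) \left(-3\right) - 4\right)^{2} + \left(\frac{1}{37} - 30\right)\right)^{2} = \left(\left(3 \left(-3\right) - 4\right)^{2} - \frac{1109}{37}\right)^{2} = \left(\left(-9 - 4\right)^{2} - \frac{1109}{37}\right)^{2} = \left(\left(-13\right)^{2} - \frac{1109}{37}\right)^{2} = \left(169 - \frac{1109}{37}\right)^{2} = \left(\frac{5144}{37}\right)^{2} = \frac{26460736}{1369}$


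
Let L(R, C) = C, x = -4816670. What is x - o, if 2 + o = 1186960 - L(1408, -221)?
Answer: -6003849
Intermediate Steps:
o = 1187179 (o = -2 + (1186960 - 1*(-221)) = -2 + (1186960 + 221) = -2 + 1187181 = 1187179)
x - o = -4816670 - 1*1187179 = -4816670 - 1187179 = -6003849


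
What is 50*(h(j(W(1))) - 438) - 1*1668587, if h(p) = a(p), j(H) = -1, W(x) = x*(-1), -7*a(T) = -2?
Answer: -11833309/7 ≈ -1.6905e+6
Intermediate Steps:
a(T) = 2/7 (a(T) = -⅐*(-2) = 2/7)
W(x) = -x
h(p) = 2/7
50*(h(j(W(1))) - 438) - 1*1668587 = 50*(2/7 - 438) - 1*1668587 = 50*(-3064/7) - 1668587 = -153200/7 - 1668587 = -11833309/7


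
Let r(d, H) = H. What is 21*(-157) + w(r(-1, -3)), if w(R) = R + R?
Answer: -3303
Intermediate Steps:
w(R) = 2*R
21*(-157) + w(r(-1, -3)) = 21*(-157) + 2*(-3) = -3297 - 6 = -3303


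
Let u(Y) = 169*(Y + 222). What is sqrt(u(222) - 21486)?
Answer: 15*sqrt(238) ≈ 231.41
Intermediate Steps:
u(Y) = 37518 + 169*Y (u(Y) = 169*(222 + Y) = 37518 + 169*Y)
sqrt(u(222) - 21486) = sqrt((37518 + 169*222) - 21486) = sqrt((37518 + 37518) - 21486) = sqrt(75036 - 21486) = sqrt(53550) = 15*sqrt(238)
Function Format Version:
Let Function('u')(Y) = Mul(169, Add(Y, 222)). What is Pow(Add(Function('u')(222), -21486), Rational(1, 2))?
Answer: Mul(15, Pow(238, Rational(1, 2))) ≈ 231.41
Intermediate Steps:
Function('u')(Y) = Add(37518, Mul(169, Y)) (Function('u')(Y) = Mul(169, Add(222, Y)) = Add(37518, Mul(169, Y)))
Pow(Add(Function('u')(222), -21486), Rational(1, 2)) = Pow(Add(Add(37518, Mul(169, 222)), -21486), Rational(1, 2)) = Pow(Add(Add(37518, 37518), -21486), Rational(1, 2)) = Pow(Add(75036, -21486), Rational(1, 2)) = Pow(53550, Rational(1, 2)) = Mul(15, Pow(238, Rational(1, 2)))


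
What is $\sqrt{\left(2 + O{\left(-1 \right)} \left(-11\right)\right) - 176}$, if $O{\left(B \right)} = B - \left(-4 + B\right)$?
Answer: $i \sqrt{218} \approx 14.765 i$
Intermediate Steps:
$O{\left(B \right)} = 4$ ($O{\left(B \right)} = B - \left(-4 + B\right) = 4$)
$\sqrt{\left(2 + O{\left(-1 \right)} \left(-11\right)\right) - 176} = \sqrt{\left(2 + 4 \left(-11\right)\right) - 176} = \sqrt{\left(2 - 44\right) - 176} = \sqrt{-42 - 176} = \sqrt{-218} = i \sqrt{218}$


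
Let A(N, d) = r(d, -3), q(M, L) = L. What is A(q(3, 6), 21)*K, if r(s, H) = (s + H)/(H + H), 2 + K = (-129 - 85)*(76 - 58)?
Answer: 11562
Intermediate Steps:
K = -3854 (K = -2 + (-129 - 85)*(76 - 58) = -2 - 214*18 = -2 - 3852 = -3854)
r(s, H) = (H + s)/(2*H) (r(s, H) = (H + s)/((2*H)) = (H + s)*(1/(2*H)) = (H + s)/(2*H))
A(N, d) = ½ - d/6 (A(N, d) = (½)*(-3 + d)/(-3) = (½)*(-⅓)*(-3 + d) = ½ - d/6)
A(q(3, 6), 21)*K = (½ - ⅙*21)*(-3854) = (½ - 7/2)*(-3854) = -3*(-3854) = 11562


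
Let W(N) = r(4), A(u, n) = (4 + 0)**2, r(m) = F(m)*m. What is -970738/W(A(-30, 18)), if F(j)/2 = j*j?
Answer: -485369/64 ≈ -7583.9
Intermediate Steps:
F(j) = 2*j**2 (F(j) = 2*(j*j) = 2*j**2)
r(m) = 2*m**3 (r(m) = (2*m**2)*m = 2*m**3)
A(u, n) = 16 (A(u, n) = 4**2 = 16)
W(N) = 128 (W(N) = 2*4**3 = 2*64 = 128)
-970738/W(A(-30, 18)) = -970738/128 = -970738*1/128 = -485369/64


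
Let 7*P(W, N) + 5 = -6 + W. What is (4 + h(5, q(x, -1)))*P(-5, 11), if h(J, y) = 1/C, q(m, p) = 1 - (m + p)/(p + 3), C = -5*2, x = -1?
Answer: -312/35 ≈ -8.9143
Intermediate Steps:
C = -10
q(m, p) = 1 - (m + p)/(3 + p)
h(J, y) = -⅒ (h(J, y) = 1/(-10) = -⅒)
P(W, N) = -11/7 + W/7 (P(W, N) = -5/7 + (-6 + W)/7 = -5/7 + (-6/7 + W/7) = -11/7 + W/7)
(4 + h(5, q(x, -1)))*P(-5, 11) = (4 - ⅒)*(-11/7 + (⅐)*(-5)) = 39*(-11/7 - 5/7)/10 = (39/10)*(-16/7) = -312/35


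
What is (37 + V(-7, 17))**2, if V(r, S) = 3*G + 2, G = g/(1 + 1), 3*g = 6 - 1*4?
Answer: 1600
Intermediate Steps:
g = 2/3 (g = (6 - 1*4)/3 = (6 - 4)/3 = (1/3)*2 = 2/3 ≈ 0.66667)
G = 1/3 (G = 2/(3*(1 + 1)) = (2/3)/2 = (2/3)*(1/2) = 1/3 ≈ 0.33333)
V(r, S) = 3 (V(r, S) = 3*(1/3) + 2 = 1 + 2 = 3)
(37 + V(-7, 17))**2 = (37 + 3)**2 = 40**2 = 1600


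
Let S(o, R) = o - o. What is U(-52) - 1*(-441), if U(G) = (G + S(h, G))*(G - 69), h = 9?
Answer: 6733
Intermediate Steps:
S(o, R) = 0
U(G) = G*(-69 + G) (U(G) = (G + 0)*(G - 69) = G*(-69 + G))
U(-52) - 1*(-441) = -52*(-69 - 52) - 1*(-441) = -52*(-121) + 441 = 6292 + 441 = 6733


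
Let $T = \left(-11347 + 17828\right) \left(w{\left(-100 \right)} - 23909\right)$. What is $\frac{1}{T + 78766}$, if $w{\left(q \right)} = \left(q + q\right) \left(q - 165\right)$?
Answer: $\frac{1}{188617537} \approx 5.3017 \cdot 10^{-9}$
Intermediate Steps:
$w{\left(q \right)} = 2 q \left(-165 + q\right)$
$T = 188538771$ ($T = \left(-11347 + 17828\right) \left(2 \left(-100\right) \left(-165 - 100\right) - 23909\right) = 6481 \left(2 \left(-100\right) \left(-265\right) - 23909\right) = 6481 \left(53000 - 23909\right) = 6481 \cdot 29091 = 188538771$)
$\frac{1}{T + 78766} = \frac{1}{188538771 + 78766} = \frac{1}{188617537}$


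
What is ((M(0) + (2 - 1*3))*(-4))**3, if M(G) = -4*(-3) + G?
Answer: -85184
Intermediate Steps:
M(G) = 12 + G
((M(0) + (2 - 1*3))*(-4))**3 = (((12 + 0) + (2 - 1*3))*(-4))**3 = ((12 + (2 - 3))*(-4))**3 = ((12 - 1)*(-4))**3 = (11*(-4))**3 = (-44)**3 = -85184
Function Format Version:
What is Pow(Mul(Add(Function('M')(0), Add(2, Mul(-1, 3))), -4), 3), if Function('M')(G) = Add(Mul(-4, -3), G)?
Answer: -85184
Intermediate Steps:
Function('M')(G) = Add(12, G)
Pow(Mul(Add(Function('M')(0), Add(2, Mul(-1, 3))), -4), 3) = Pow(Mul(Add(Add(12, 0), Add(2, Mul(-1, 3))), -4), 3) = Pow(Mul(Add(12, Add(2, -3)), -4), 3) = Pow(Mul(Add(12, -1), -4), 3) = Pow(Mul(11, -4), 3) = Pow(-44, 3) = -85184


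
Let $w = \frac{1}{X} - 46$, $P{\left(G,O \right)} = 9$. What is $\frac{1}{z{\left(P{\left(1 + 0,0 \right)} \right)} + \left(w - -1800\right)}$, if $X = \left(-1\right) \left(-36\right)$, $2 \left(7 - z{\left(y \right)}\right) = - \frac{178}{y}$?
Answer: $\frac{12}{21251} \approx 0.00056468$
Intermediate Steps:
$z{\left(y \right)} = 7 + \frac{89}{y}$ ($z{\left(y \right)} = 7 - \frac{\left(-178\right) \frac{1}{y}}{2} = 7 + \frac{89}{y}$)
$X = 36$
$w = - \frac{1655}{36}$ ($w = \frac{1}{36} - 46 = - \frac{1655}{36} \approx -45.972$)
$\frac{1}{z{\left(P{\left(1 + 0,0 \right)} \right)} + \left(w - -1800\right)} = \frac{1}{\left(7 + \frac{89}{9}\right) - - \frac{63145}{36}} = \frac{1}{\left(7 + 89 \cdot \frac{1}{9}\right) + \left(- \frac{1655}{36} + 1800\right)} = \frac{1}{\left(7 + \frac{89}{9}\right) + \frac{63145}{36}} = \frac{1}{\frac{152}{9} + \frac{63145}{36}} = \frac{1}{\frac{21251}{12}} = \frac{12}{21251}$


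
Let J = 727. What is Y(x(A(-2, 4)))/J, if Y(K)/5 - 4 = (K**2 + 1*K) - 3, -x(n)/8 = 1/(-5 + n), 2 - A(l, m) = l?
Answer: 365/727 ≈ 0.50206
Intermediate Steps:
A(l, m) = 2 - l
x(n) = -8/(-5 + n)
Y(K) = 5 + 5*K + 5*K**2 (Y(K) = 20 + 5*((K**2 + 1*K) - 3) = 20 + 5*((K**2 + K) - 3) = 20 + 5*((K + K**2) - 3) = 20 + 5*(-3 + K + K**2) = 20 + (-15 + 5*K + 5*K**2) = 5 + 5*K + 5*K**2)
Y(x(A(-2, 4)))/J = (5 + 5*(-8/(-5 + (2 - 1*(-2)))) + 5*(-8/(-5 + (2 - 1*(-2))))**2)/727 = (5 + 5*(-8/(-5 + (2 + 2))) + 5*(-8/(-5 + (2 + 2)))**2)*(1/727) = (5 + 5*(-8/(-5 + 4)) + 5*(-8/(-5 + 4))**2)*(1/727) = (5 + 5*(-8/(-1)) + 5*(-8/(-1))**2)*(1/727) = (5 + 5*(-8*(-1)) + 5*(-8*(-1))**2)*(1/727) = (5 + 5*8 + 5*8**2)*(1/727) = (5 + 40 + 5*64)*(1/727) = (5 + 40 + 320)*(1/727) = 365*(1/727) = 365/727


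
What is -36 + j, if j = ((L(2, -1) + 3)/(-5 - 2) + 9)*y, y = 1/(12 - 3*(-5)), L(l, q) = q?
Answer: -6743/189 ≈ -35.677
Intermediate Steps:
y = 1/27 (y = 1/(12 + 15) = 1/27 ≈ 0.037037)
j = 61/189 (j = ((-1 + 3)/(-5 - 2) + 9)*(1/27) = (2/(-7) + 9)*(1/27) = (2*(-1/7) + 9)*(1/27) = (-2/7 + 9)*(1/27) = (61/7)*(1/27) = 61/189 ≈ 0.32275)
-36 + j = -36 + 61/189 = -6743/189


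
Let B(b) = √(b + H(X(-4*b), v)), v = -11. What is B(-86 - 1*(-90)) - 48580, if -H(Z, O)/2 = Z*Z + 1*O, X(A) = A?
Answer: -48580 + 9*I*√6 ≈ -48580.0 + 22.045*I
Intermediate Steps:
H(Z, O) = -2*O - 2*Z² (H(Z, O) = -2*(Z*Z + 1*O) = -2*(Z² + O) = -2*(O + Z²) = -2*O - 2*Z²)
B(b) = √(22 + b - 32*b²) (B(b) = √(b + (-2*(-11) - 2*16*b²)) = √(b + (22 - 32*b²)) = √(22 + b - 32*b²))
B(-86 - 1*(-90)) - 48580 = √(22 + (-86 - 1*(-90)) - 32*(-86 - 1*(-90))²) - 48580 = √(22 + (-86 + 90) - 32*(-86 + 90)²) - 48580 = √(22 + 4 - 32*4²) - 48580 = √(22 + 4 - 32*16) - 48580 = √(22 + 4 - 512) - 48580 = √(-486) - 48580 = 9*I*√6 - 48580 = -48580 + 9*I*√6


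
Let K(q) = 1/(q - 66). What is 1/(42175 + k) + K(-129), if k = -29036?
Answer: -12944/2562105 ≈ -0.0050521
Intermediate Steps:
K(q) = 1/(-66 + q)
1/(42175 + k) + K(-129) = 1/(42175 - 29036) + 1/(-66 - 129) = 1/13139 + 1/(-195) = 1/13139 - 1/195 = -12944/2562105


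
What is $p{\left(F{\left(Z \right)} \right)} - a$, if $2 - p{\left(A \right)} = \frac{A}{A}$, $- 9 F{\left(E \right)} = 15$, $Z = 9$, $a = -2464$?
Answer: $2465$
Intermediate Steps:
$F{\left(E \right)} = - \frac{5}{3}$ ($F{\left(E \right)} = \left(- \frac{1}{9}\right) 15 = - \frac{5}{3}$)
$p{\left(A \right)} = 1$ ($p{\left(A \right)} = 2 - \frac{A}{A} = 2 - 1 = 1$)
$p{\left(F{\left(Z \right)} \right)} - a = 1 - -2464 = 1 + 2464 = 2465$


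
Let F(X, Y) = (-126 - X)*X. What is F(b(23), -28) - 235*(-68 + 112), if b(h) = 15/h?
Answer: -5513555/529 ≈ -10423.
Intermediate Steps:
F(X, Y) = X*(-126 - X)
F(b(23), -28) - 235*(-68 + 112) = -15/23*(126 + 15/23) - 235*(-68 + 112) = -15*(1/23)*(126 + 15*(1/23)) - 235*44 = -1*15/23*(126 + 15/23) - 10340 = -1*15/23*2913/23 - 10340 = -43695/529 - 10340 = -5513555/529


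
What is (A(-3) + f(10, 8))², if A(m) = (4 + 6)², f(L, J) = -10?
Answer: 8100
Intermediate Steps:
A(m) = 100 (A(m) = 10² = 100)
(A(-3) + f(10, 8))² = (100 - 10)² = 90² = 8100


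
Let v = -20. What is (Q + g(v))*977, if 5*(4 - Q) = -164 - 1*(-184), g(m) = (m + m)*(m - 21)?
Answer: 1602280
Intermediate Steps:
g(m) = 2*m*(-21 + m) (g(m) = (2*m)*(-21 + m) = 2*m*(-21 + m))
Q = 0 (Q = 4 - (-164 - 1*(-184))/5 = 4 - (-164 + 184)/5 = 4 - 1/5*20 = 4 - 4 = 0)
(Q + g(v))*977 = (0 + 2*(-20)*(-21 - 20))*977 = (0 + 2*(-20)*(-41))*977 = (0 + 1640)*977 = 1640*977 = 1602280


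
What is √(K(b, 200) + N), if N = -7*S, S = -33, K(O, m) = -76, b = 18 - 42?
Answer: √155 ≈ 12.450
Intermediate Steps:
b = -24
N = 231 (N = -7*(-33) = 231)
√(K(b, 200) + N) = √(-76 + 231) = √155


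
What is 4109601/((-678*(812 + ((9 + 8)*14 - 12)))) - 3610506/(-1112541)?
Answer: -225683940173/86996256036 ≈ -2.5942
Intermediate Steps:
4109601/((-678*(812 + ((9 + 8)*14 - 12)))) - 3610506/(-1112541) = 4109601/((-678*(812 + (17*14 - 12)))) - 3610506*(-1/1112541) = 4109601/((-678*(812 + (238 - 12)))) + 1203502/370847 = 4109601/((-678*(812 + 226))) + 1203502/370847 = 4109601/((-678*1038)) + 1203502/370847 = 4109601/(-703764) + 1203502/370847 = 4109601*(-1/703764) + 1203502/370847 = -1369867/234588 + 1203502/370847 = -225683940173/86996256036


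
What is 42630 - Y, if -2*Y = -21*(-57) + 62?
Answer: 86519/2 ≈ 43260.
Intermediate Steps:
Y = -1259/2 (Y = -(-21*(-57) + 62)/2 = -(1197 + 62)/2 = -1/2*1259 = -1259/2 ≈ -629.50)
42630 - Y = 42630 - 1*(-1259/2) = 42630 + 1259/2 = 86519/2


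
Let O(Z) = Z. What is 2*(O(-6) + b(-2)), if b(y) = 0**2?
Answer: -12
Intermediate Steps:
b(y) = 0
2*(O(-6) + b(-2)) = 2*(-6 + 0) = 2*(-6) = -12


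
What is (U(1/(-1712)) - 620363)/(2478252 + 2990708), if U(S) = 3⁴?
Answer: -310141/2734480 ≈ -0.11342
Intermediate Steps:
U(S) = 81
(U(1/(-1712)) - 620363)/(2478252 + 2990708) = (81 - 620363)/(2478252 + 2990708) = -620282/5468960 = -620282*1/5468960 = -310141/2734480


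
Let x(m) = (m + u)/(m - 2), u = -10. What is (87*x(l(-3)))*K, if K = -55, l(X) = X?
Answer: -12441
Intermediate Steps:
x(m) = (-10 + m)/(-2 + m) (x(m) = (m - 10)/(m - 2) = (-10 + m)/(-2 + m))
(87*x(l(-3)))*K = (87*((-10 - 3)/(-2 - 3)))*(-55) = (87*(-13/(-5)))*(-55) = (87*(-⅕*(-13)))*(-55) = (87*(13/5))*(-55) = (1131/5)*(-55) = -12441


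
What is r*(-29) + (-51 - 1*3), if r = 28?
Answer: -866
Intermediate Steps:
r*(-29) + (-51 - 1*3) = 28*(-29) + (-51 - 1*3) = -812 + (-51 - 3) = -812 - 54 = -866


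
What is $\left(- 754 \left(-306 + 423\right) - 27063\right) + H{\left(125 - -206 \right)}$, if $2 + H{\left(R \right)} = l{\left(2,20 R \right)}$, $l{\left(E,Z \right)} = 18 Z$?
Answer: $3877$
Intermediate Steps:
$H{\left(R \right)} = -2 + 360 R$ ($H{\left(R \right)} = -2 + 18 \cdot 20 R = -2 + 360 R$)
$\left(- 754 \left(-306 + 423\right) - 27063\right) + H{\left(125 - -206 \right)} = \left(- 754 \left(-306 + 423\right) - 27063\right) - \left(2 - 360 \left(125 - -206\right)\right) = \left(\left(-754\right) 117 - 27063\right) - \left(2 - 360 \left(125 + 206\right)\right) = \left(-88218 - 27063\right) + \left(-2 + 360 \cdot 331\right) = -115281 + \left(-2 + 119160\right) = -115281 + 119158 = 3877$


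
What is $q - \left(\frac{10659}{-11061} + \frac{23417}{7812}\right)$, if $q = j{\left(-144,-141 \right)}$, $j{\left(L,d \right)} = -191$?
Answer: $- \frac{1853308549}{9600948} \approx -193.03$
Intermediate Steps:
$q = -191$
$q - \left(\frac{10659}{-11061} + \frac{23417}{7812}\right) = -191 - \left(\frac{10659}{-11061} + \frac{23417}{7812}\right) = -191 - \left(10659 \left(- \frac{1}{11061}\right) + 23417 \cdot \frac{1}{7812}\right) = -191 - \left(- \frac{3553}{3687} + \frac{23417}{7812}\right) = -191 - \frac{19527481}{9600948} = - \frac{1853308549}{9600948}$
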